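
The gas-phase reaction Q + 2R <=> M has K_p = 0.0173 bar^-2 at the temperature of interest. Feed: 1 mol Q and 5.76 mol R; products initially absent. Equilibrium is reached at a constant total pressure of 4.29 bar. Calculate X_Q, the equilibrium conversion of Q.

Take 1 mol Q as basis and let X be its fractional conversion, so ξ = X.
Moles: n_Q = 1 − X; n_R = 5.76 − 2X; n_M = X.
Summing: n_T = 6.76 − 2X.
y_i = n_i/n_T, p_i = y_i·P. K_p = p_M / (p_Q p_R^2).
Setting this equal to 0.0173 bar^-2 and taking the physical root (0 < X < 1) gives X = 0.185.

X = 0.185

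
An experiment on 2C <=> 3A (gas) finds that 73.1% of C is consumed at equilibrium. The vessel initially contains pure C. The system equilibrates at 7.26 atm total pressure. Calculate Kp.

Kp = 96.9 atm

Let X = conversion of C (basis 1 mol C); extent of reaction ξ = 0.5X.
Mole table: n_C = 1 − X; n_A = 1.5X.
Total moles n_T = 1 + 0.5X.
At X = 0.731: n_C = 0.269, n_A = 1.1, n_T = 1.37.
p_i = (n_i/n_T)·P. Kp = p_A^3 / (p_C^2) = 96.9 atm.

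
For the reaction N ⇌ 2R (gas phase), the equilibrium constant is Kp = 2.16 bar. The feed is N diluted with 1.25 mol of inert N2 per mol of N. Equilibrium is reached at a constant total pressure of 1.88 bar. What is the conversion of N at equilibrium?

Basis: 1 mol N initially; let X = conversion of N. Extent ξ = X.
Moles: n_N = 1 − X; n_R = 2X; n_I = 1.25 (inert).
Summing: n_T = 2.25 + X.
With p_i = (n_i/n_T)P, Kp = p_R^2 / (p_N).
Substituting and setting equal to 2.16 bar gives a polynomial in X; the root in (0,1) is X = 0.583.

X = 0.583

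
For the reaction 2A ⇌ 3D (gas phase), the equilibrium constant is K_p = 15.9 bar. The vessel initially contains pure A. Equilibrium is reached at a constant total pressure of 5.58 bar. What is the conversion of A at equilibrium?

Basis: 1 mol A initially; let X = conversion of A. Extent ξ = 0.5X.
Species balance: n_A = 1 − X; n_D = 1.5X.
n_T = Σnᵢ = 1 + 0.5X.
y_i = n_i/n_T, p_i = y_i·P. K_p = p_D^3 / (p_A^2).
Setting this equal to 15.9 bar and taking the physical root (0 < X < 1) gives X = 0.578.

X = 0.578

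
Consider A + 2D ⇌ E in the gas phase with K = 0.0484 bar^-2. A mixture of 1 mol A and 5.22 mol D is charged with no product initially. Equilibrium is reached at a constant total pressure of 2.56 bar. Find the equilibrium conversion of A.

X = 0.179

Let X = conversion of A (basis 1 mol A); extent of reaction ξ = X.
Mole table: n_A = 1 − X; n_D = 5.22 − 2X; n_E = X.
Summing: n_T = 6.22 − 2X.
Mole fractions y_i = n_i/n_T; K = p_E / (p_A p_D^2) with p_i = y_i·P.
Equating to 0.0484 bar^-2 and solving on 0 < X < 1: X = 0.179.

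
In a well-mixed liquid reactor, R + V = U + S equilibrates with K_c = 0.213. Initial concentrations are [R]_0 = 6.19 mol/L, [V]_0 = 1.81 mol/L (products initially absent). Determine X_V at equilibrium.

X = 0.535

Let X = conversion of V; extent ξ = 1.81·X mol/L.
Concentrations: [R] = 6.19 − 1.81X; [V] = 1.81 − 1.81X; [U] = 1.81X; [S] = 1.81X.
K_c = [U] [S] / ([R] [V]).
This equals 0.213 at X = 0.535 (the root in 0 < X < 1).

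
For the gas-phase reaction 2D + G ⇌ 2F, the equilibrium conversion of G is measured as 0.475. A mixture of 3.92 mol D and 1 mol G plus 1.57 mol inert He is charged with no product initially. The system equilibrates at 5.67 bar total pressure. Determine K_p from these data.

Basis: 1 mol G initially; let X = conversion of G. Extent ξ = X.
Mole table: n_D = 3.92 − 2X; n_G = 1 − X; n_F = 2X; n_I = 1.57 (inert).
Total moles n_T = 6.49 − X.
At X = 0.475: n_D = 2.97, n_G = 0.525, n_F = 0.95, n_T = 6.01.
p_i = (n_i/n_T)·P. K_p = p_F^2 / (p_D^2 p_G) = 0.207 bar^-1.

K_p = 0.207 bar^-1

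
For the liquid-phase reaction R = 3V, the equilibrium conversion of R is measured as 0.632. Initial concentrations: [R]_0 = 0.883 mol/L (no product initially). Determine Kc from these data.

Let X = conversion of R.
Concentrations: [R] = 0.883 − 0.883X; [V] = 2.65X.
At X = 0.632: [R] = 0.325, [V] = 1.67.
Kc = [V]^3 / ([R]) = 14.4 (mol/L)^2.

Kc = 14.4 (mol/L)^2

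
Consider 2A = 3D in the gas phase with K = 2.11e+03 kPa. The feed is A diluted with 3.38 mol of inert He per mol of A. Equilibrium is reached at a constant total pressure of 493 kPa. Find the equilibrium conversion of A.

Take 1 mol A as basis and let X be its fractional conversion, so ξ = 0.5X.
Mole table: n_A = 1 − X; n_D = 1.5X; n_I = 3.38 (inert).
Summing: n_T = 4.38 + 0.5X.
With p_i = (n_i/n_T)P, K = p_D^3 / (p_A^2).
Substituting and setting equal to 2.11e+03 kPa gives a polynomial in X; the root in (0,1) is X = 0.740.

X = 0.740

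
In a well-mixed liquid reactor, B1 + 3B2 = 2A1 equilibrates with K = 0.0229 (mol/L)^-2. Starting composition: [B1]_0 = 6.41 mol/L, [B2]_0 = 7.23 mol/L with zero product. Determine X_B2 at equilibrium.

X = 0.497

Let X = conversion of B2; extent ξ = 7.23X/3 mol/L.
Concentrations: [B1] = 6.41 − 2.41X; [B2] = 7.23 − 7.23X; [A1] = 4.82X.
K = [A1]^2 / ([B1] [B2]^3).
Setting equal to 0.0229 and solving for X on (0,1) gives X = 0.497.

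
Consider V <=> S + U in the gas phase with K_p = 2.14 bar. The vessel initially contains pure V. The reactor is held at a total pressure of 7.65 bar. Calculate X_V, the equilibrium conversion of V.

X = 0.468

Take 1 mol V as basis and let X be its fractional conversion, so ξ = X.
Moles: n_V = 1 − X; n_S = X; n_U = X.
n_T = Σnᵢ = 1 + X.
With p_i = (n_i/n_T)P, K_p = p_S p_U / (p_V).
Equating to 2.14 bar and solving on 0 < X < 1: X = 0.468.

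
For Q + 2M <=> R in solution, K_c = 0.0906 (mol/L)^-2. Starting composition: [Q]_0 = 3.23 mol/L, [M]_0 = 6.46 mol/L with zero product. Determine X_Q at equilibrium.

X = 0.493

Let X = conversion of Q; extent ξ = 3.23·X mol/L.
Concentrations: [Q] = 3.23 − 3.23X; [M] = 6.46 − 6.46X; [R] = 3.23X.
K_c = [R] / ([Q] [M]^2).
Setting equal to 0.0906 and solving for X on (0,1) gives X = 0.493.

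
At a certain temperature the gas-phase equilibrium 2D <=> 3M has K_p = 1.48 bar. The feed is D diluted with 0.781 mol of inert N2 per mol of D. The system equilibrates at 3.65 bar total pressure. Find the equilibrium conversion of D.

X = 0.428

Take 1 mol D as basis and let X be its fractional conversion, so ξ = 0.5X.
Mole table: n_D = 1 − X; n_M = 1.5X; n_I = 0.781 (inert).
Summing: n_T = 1.78 + 0.5X.
y_i = n_i/n_T, p_i = y_i·P. K_p = p_M^3 / (p_D^2).
Equating to 1.48 bar and solving on 0 < X < 1: X = 0.428.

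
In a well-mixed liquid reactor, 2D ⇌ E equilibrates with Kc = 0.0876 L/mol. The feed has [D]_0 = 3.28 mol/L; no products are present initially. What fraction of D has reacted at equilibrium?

X = 0.290

Let X = conversion of D; extent ξ = 3.28X/2 mol/L.
Concentrations: [D] = 3.28 − 3.28X; [E] = 1.64X.
Kc = [E] / ([D]^2).
Setting equal to 0.0876 and solving for X on (0,1) gives X = 0.290.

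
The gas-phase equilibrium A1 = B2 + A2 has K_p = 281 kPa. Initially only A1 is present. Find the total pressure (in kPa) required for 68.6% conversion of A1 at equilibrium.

P = 316 kPa

Let X = conversion of A1 (basis 1 mol A1); extent of reaction ξ = X.
Moles: n_A1 = 1 − X; n_B2 = X; n_A2 = X.
Total moles n_T = 1 + X.
K_p = p_B2 p_A2 / (p_A1) with p_i = (n_i/n_T)·P.
At X = 0.686: the mole-fraction product g(X) = Π y_i^ν_i = 0.8889. Since K_p = g(X)·P^{1}, P = (K_p/g)^(1/1) = (281/0.8889)^(1/1) = 316 kPa.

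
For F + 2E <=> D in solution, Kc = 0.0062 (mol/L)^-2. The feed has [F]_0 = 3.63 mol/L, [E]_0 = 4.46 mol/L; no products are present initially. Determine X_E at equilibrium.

X = 0.137

Let X = conversion of E; extent ξ = 4.46X/2 mol/L.
Concentrations: [F] = 3.63 − 2.23X; [E] = 4.46 − 4.46X; [D] = 2.23X.
Kc = [D] / ([F] [E]^2).
This equals 0.0062 at X = 0.137 (the root in 0 < X < 1).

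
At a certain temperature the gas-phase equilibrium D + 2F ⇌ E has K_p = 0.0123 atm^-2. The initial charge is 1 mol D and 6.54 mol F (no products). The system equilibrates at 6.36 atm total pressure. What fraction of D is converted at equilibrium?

Let X = conversion of D (basis 1 mol D); extent of reaction ξ = X.
Moles: n_D = 1 − X; n_F = 6.54 − 2X; n_E = X.
n_T = Σnᵢ = 7.54 − 2X.
With p_i = (n_i/n_T)P, K_p = p_E / (p_D p_F^2).
Equating to 0.0123 atm^-2 and solving on 0 < X < 1: X = 0.268.

X = 0.268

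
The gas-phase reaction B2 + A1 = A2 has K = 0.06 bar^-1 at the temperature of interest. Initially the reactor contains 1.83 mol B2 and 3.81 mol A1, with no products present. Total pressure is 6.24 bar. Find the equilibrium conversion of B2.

Let X = conversion of B2 (basis 1.83 mol B2); extent of reaction ξ = 1.83X.
Mole table: n_B2 = 1.83 − 1.83X; n_A1 = 3.81 − 1.83X; n_A2 = 1.83X.
Total moles n_T = 5.64 − 1.83X.
Mole fractions y_i = n_i/n_T; K = p_A2 / (p_B2 p_A1) with p_i = y_i·P.
This yields a degree-2 equation in X; solving on (0,1), X = 0.197.

X = 0.197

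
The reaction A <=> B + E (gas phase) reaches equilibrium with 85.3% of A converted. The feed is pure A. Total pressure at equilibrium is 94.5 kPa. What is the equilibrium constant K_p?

K_p = 252 kPa

Let X = conversion of A (basis 1 mol A); extent of reaction ξ = X.
At extent ξ: n_A = 1 − X; n_B = X; n_E = X.
Total moles n_T = 1 + X.
At X = 0.853: n_A = 0.147, n_B = 0.853, n_E = 0.853, n_T = 1.85.
p_i = (n_i/n_T)·P. K_p = p_B p_E / (p_A) = 252 kPa.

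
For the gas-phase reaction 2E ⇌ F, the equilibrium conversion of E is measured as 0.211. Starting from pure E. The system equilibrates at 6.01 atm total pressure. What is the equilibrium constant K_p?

K_p = 0.0252 atm^-1

Basis: 1 mol E initially; let X = conversion of E. Extent ξ = 0.5X.
Moles: n_E = 1 − X; n_F = 0.5X.
Summing: n_T = 1 − 0.5X.
At X = 0.211: n_E = 0.789, n_F = 0.105, n_T = 0.895.
p_i = (n_i/n_T)·P. K_p = p_F / (p_E^2) = 0.0252 atm^-1.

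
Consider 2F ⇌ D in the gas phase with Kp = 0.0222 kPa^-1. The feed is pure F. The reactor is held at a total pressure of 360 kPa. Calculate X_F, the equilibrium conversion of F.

Basis: 1 mol F initially; let X = conversion of F. Extent ξ = 0.5X.
Moles: n_F = 1 − X; n_D = 0.5X.
Total moles n_T = 1 − 0.5X.
With p_i = (n_i/n_T)P, Kp = p_D / (p_F^2).
Substituting and setting equal to 0.0222 kPa^-1 gives a polynomial in X; the root in (0,1) is X = 0.826.

X = 0.826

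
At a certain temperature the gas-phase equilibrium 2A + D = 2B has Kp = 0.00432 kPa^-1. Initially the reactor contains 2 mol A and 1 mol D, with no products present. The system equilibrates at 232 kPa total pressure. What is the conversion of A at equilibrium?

Take 2 mol A as basis and let X be its fractional conversion, so ξ = X.
Moles: n_A = 2 − 2X; n_D = 1 − X; n_B = 2X.
Total moles n_T = 3 − X.
With p_i = (n_i/n_T)P, Kp = p_B^2 / (p_A^2 p_D).
This yields a degree-3 equation in X; solving on (0,1), X = 0.334.

X = 0.334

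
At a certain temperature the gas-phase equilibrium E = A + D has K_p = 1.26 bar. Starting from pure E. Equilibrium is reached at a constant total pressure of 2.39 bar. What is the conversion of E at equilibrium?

X = 0.588

Take 1 mol E as basis and let X be its fractional conversion, so ξ = X.
Mole table: n_E = 1 − X; n_A = X; n_D = X.
Summing: n_T = 1 + X.
With p_i = (n_i/n_T)P, K_p = p_A p_D / (p_E).
This yields a degree-2 equation in X; solving on (0,1), X = 0.588.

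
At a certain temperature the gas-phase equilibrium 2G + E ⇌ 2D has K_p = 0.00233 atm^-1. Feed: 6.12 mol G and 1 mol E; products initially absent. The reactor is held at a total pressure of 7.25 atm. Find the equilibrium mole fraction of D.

y_D = 0.038

Let X = conversion of E (basis 1 mol E); extent of reaction ξ = X.
Mole table: n_G = 6.12 − 2X; n_E = 1 − X; n_D = 2X.
Total moles n_T = 7.12 − X.
y_i = n_i/n_T, p_i = y_i·P. K_p = p_D^2 / (p_G^2 p_E).
This yields a degree-3 equation in X; solving on (0,1), X = 0.134.
Then n_D = 0.268, n_T = 6.99, so y_D = 0.038.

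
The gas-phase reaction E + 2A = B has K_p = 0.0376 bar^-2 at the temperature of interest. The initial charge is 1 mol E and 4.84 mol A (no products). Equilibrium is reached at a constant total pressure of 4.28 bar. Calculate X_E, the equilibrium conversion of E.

X = 0.310

Basis: 1 mol E initially; let X = conversion of E. Extent ξ = X.
Species balance: n_E = 1 − X; n_A = 4.84 − 2X; n_B = X.
n_T = Σnᵢ = 5.84 − 2X.
With p_i = (n_i/n_T)P, K_p = p_B / (p_E p_A^2).
This yields a degree-3 equation in X; solving on (0,1), X = 0.310.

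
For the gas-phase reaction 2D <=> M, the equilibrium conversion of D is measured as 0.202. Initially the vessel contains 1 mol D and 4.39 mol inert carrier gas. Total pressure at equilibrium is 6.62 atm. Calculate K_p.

Take 1 mol D as basis and let X be its fractional conversion, so ξ = 0.5X.
Mole table: n_D = 1 − X; n_M = 0.5X; n_I = 4.39 (inert).
Total moles n_T = 5.39 − 0.5X.
At X = 0.202: n_D = 0.798, n_M = 0.101, n_T = 5.29.
p_i = (n_i/n_T)·P. K_p = p_M / (p_D^2) = 0.127 atm^-1.

K_p = 0.127 atm^-1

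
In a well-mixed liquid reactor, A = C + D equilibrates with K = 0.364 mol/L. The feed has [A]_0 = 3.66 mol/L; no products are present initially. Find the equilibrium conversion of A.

X = 0.270

Let X = conversion of A; extent ξ = 3.66·X mol/L.
Concentrations: [A] = 3.66 − 3.66X; [C] = 3.66X; [D] = 3.66X.
K = [C] [D] / ([A]).
Solving K = 0.364 for X ∈ (0,1): X = 0.270.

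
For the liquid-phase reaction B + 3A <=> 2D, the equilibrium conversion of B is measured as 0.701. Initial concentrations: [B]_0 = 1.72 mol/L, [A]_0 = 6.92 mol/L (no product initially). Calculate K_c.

Let X = conversion of B.
Concentrations: [B] = 1.72 − 1.72X; [A] = 6.92 − 5.16X; [D] = 3.44X.
At X = 0.701: [B] = 0.514, [A] = 3.3, [D] = 2.41.
K_c = [D]^2 / ([B] [A]^3) = 0.314 (mol/L)^-2.

K_c = 0.314 (mol/L)^-2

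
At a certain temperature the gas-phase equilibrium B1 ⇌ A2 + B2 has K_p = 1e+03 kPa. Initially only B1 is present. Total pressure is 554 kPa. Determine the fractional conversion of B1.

Basis: 1 mol B1 initially; let X = conversion of B1. Extent ξ = X.
At extent ξ: n_B1 = 1 − X; n_A2 = X; n_B2 = X.
n_T = Σnᵢ = 1 + X.
With p_i = (n_i/n_T)P, K_p = p_A2 p_B2 / (p_B1).
Substituting and setting equal to 1e+03 kPa gives a polynomial in X; the root in (0,1) is X = 0.802.

X = 0.802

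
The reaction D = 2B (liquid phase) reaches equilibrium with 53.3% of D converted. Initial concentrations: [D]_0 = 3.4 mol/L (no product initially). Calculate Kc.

Let X = conversion of D.
Concentrations: [D] = 3.4 − 3.4X; [B] = 6.8X.
At X = 0.533: [D] = 1.59, [B] = 3.62.
Kc = [B]^2 / ([D]) = 8.27 mol/L.

Kc = 8.27 mol/L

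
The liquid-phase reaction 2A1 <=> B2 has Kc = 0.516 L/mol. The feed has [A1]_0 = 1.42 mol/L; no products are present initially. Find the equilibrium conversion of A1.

X = 0.447

Let X = conversion of A1; extent ξ = 1.42X/2 mol/L.
Concentrations: [A1] = 1.42 − 1.42X; [B2] = 0.71X.
Kc = [B2] / ([A1]^2).
Equating to 0.516 L/mol: the physical root is X = 0.447.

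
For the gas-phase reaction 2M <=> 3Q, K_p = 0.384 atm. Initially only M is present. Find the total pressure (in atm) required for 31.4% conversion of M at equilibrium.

P = 2 atm

Take 1 mol M as basis and let X be its fractional conversion, so ξ = 0.5X.
Moles: n_M = 1 − X; n_Q = 1.5X.
Total moles n_T = 1 + 0.5X.
K_p = p_Q^3 / (p_M^2) with p_i = (n_i/n_T)·P.
At X = 0.314: the mole-fraction product g(X) = Π y_i^ν_i = 0.1919. Since K_p = g(X)·P^{1}, P = (K_p/g)^(1/1) = (0.384/0.1919)^(1/1) = 2 atm.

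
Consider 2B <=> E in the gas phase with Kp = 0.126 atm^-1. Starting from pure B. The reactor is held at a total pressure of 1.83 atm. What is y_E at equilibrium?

y_E = 0.162

Let X = conversion of B (basis 1 mol B); extent of reaction ξ = 0.5X.
Mole table: n_B = 1 − X; n_E = 0.5X.
n_T = Σnᵢ = 1 − 0.5X.
Mole fractions y_i = n_i/n_T; Kp = p_E / (p_B^2) with p_i = y_i·P.
Equating to 0.126 atm^-1 and solving on 0 < X < 1: X = 0.279.
Then n_E = 0.139, n_T = 0.861, so y_E = 0.162.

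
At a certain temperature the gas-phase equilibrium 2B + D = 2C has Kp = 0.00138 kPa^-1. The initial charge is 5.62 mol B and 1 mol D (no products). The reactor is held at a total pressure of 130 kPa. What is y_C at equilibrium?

Let X = conversion of D (basis 1 mol D); extent of reaction ξ = X.
At extent ξ: n_B = 5.62 − 2X; n_D = 1 − X; n_C = 2X.
Total moles n_T = 6.62 − X.
With p_i = (n_i/n_T)P, Kp = p_C^2 / (p_B^2 p_D).
Substituting and setting equal to 0.00138 kPa^-1 gives a polynomial in X; the root in (0,1) is X = 0.339.
Then n_C = 0.679, n_T = 6.28, so y_C = 0.108.

y_C = 0.108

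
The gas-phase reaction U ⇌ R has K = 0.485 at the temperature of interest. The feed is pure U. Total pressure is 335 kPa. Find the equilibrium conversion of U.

Take 1 mol U as basis and let X be its fractional conversion, so ξ = X.
Mole table: n_U = 1 − X; n_R = X.
n_T stays at 1 (no change in mole number).
Mole fractions y_i = n_i/n_T; K = p_R / (p_U) with p_i = y_i·P.
Equating to 0.485 and solving on 0 < X < 1: X = 0.327.

X = 0.327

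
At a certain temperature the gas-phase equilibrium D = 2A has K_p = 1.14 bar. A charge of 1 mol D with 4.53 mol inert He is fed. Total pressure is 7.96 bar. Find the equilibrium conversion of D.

X = 0.366

Basis: 1 mol D initially; let X = conversion of D. Extent ξ = X.
Moles: n_D = 1 − X; n_A = 2X; n_I = 4.53 (inert).
Summing: n_T = 5.53 + X.
Mole fractions y_i = n_i/n_T; K_p = p_A^2 / (p_D) with p_i = y_i·P.
Equating to 1.14 bar and solving on 0 < X < 1: X = 0.366.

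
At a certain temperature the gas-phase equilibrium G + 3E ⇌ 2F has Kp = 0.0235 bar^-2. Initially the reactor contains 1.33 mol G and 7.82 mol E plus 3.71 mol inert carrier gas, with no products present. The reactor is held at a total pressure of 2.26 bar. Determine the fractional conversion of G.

Let X = conversion of G (basis 1.33 mol G); extent of reaction ξ = 1.33X.
Mole table: n_G = 1.33 − 1.33X; n_E = 7.82 − 3.99X; n_F = 2.66X; n_I = 3.71 (inert).
n_T = Σnᵢ = 12.9 − 2.66X.
Mole fractions y_i = n_i/n_T; Kp = p_F^2 / (p_G p_E^3) with p_i = y_i·P.
Setting this equal to 0.0235 bar^-2 and taking the physical root (0 < X < 1) gives X = 0.202.

X = 0.202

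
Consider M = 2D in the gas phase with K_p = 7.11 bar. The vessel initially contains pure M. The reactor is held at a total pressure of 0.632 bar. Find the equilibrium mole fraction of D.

Take 1 mol M as basis and let X be its fractional conversion, so ξ = X.
At extent ξ: n_M = 1 − X; n_D = 2X.
n_T = Σnᵢ = 1 + X.
With p_i = (n_i/n_T)P, K_p = p_D^2 / (p_M).
Equating to 7.11 bar and solving on 0 < X < 1: X = 0.859.
Then n_D = 1.72, n_T = 1.86, so y_D = 0.924.

y_D = 0.924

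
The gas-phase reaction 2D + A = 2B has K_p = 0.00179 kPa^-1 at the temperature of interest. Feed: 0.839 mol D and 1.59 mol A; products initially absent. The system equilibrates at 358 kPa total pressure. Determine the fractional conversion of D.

X = 0.388

Basis: 0.839 mol D initially; let X = conversion of D. Extent ξ = 0.419X.
Species balance: n_D = 0.839 − 0.839X; n_A = 1.59 − 0.419X; n_B = 0.839X.
n_T = Σnᵢ = 2.43 − 0.419X.
y_i = n_i/n_T, p_i = y_i·P. K_p = p_B^2 / (p_D^2 p_A).
Substituting and setting equal to 0.00179 kPa^-1 gives a polynomial in X; the root in (0,1) is X = 0.388.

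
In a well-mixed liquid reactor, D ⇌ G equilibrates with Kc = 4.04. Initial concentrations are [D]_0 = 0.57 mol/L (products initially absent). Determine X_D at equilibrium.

X = 0.802

Let X = conversion of D; extent ξ = 0.57·X mol/L.
Concentrations: [D] = 0.57 − 0.57X; [G] = 0.57X.
Kc = [G] / ([D]).
Solving Kc = 4.04 for X ∈ (0,1): X = 0.802.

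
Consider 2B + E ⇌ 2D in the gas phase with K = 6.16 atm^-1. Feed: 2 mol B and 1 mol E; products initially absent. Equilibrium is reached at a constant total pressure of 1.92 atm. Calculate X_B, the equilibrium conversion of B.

Let X = conversion of B (basis 2 mol B); extent of reaction ξ = X.
Species balance: n_B = 2 − 2X; n_E = 1 − X; n_D = 2X.
Summing: n_T = 3 − X.
With p_i = (n_i/n_T)P, K = p_D^2 / (p_B^2 p_E).
Substituting and setting equal to 6.16 atm^-1 gives a polynomial in X; the root in (0,1) is X = 0.587.

X = 0.587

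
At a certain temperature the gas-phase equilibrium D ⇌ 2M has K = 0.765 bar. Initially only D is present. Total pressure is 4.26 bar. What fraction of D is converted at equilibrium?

Let X = conversion of D (basis 1 mol D); extent of reaction ξ = X.
At extent ξ: n_D = 1 − X; n_M = 2X.
Summing: n_T = 1 + X.
With p_i = (n_i/n_T)P, K = p_M^2 / (p_D).
This yields a degree-2 equation in X; solving on (0,1), X = 0.207.

X = 0.207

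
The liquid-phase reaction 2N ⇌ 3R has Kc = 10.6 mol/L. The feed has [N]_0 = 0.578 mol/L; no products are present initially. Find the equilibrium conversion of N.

X = 0.732

Let X = conversion of N; extent ξ = 0.578X/2 mol/L.
Concentrations: [N] = 0.578 − 0.578X; [R] = 0.867X.
Kc = [R]^3 / ([N]^2).
Setting equal to 10.6 and solving for X on (0,1) gives X = 0.732.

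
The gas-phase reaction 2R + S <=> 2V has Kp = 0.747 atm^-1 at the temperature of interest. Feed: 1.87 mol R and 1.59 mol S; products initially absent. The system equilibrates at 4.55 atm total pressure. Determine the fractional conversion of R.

X = 0.528

Basis: 1.87 mol R initially; let X = conversion of R. Extent ξ = 0.935X.
Mole table: n_R = 1.87 − 1.87X; n_S = 1.59 − 0.935X; n_V = 1.87X.
Summing: n_T = 3.46 − 0.935X.
With p_i = (n_i/n_T)P, Kp = p_V^2 / (p_R^2 p_S).
Substituting and setting equal to 0.747 atm^-1 gives a polynomial in X; the root in (0,1) is X = 0.528.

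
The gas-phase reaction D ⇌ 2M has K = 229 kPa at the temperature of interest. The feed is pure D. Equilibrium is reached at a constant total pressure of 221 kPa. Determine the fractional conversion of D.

Let X = conversion of D (basis 1 mol D); extent of reaction ξ = X.
Species balance: n_D = 1 − X; n_M = 2X.
Summing: n_T = 1 + X.
Mole fractions y_i = n_i/n_T; K = p_M^2 / (p_D) with p_i = y_i·P.
This yields a degree-2 equation in X; solving on (0,1), X = 0.454.

X = 0.454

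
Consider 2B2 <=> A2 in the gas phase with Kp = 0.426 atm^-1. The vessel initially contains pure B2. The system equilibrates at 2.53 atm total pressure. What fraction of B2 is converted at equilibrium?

Take 1 mol B2 as basis and let X be its fractional conversion, so ξ = 0.5X.
Mole table: n_B2 = 1 − X; n_A2 = 0.5X.
Total moles n_T = 1 − 0.5X.
Mole fractions y_i = n_i/n_T; Kp = p_A2 / (p_B2^2) with p_i = y_i·P.
Equating to 0.426 atm^-1 and solving on 0 < X < 1: X = 0.566.

X = 0.566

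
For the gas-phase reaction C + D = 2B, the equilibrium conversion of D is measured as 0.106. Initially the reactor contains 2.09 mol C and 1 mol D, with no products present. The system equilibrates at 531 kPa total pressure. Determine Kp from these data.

Kp = 0.0253

Basis: 1 mol D initially; let X = conversion of D. Extent ξ = X.
Moles: n_C = 2.09 − X; n_D = 1 − X; n_B = 2X.
Since Δν = 0, n_T = 3.09 throughout.
At X = 0.106: n_C = 1.98, n_D = 0.894, n_B = 0.212, n_T = 3.09.
p_i = (n_i/n_T)·P. Kp = p_B^2 / (p_C p_D) = 0.0253.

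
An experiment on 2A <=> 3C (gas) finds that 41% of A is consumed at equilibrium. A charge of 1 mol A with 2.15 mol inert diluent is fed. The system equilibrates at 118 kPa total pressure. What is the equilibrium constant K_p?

K_p = 23.5 kPa

Basis: 1 mol A initially; let X = conversion of A. Extent ξ = 0.5X.
At extent ξ: n_A = 1 − X; n_C = 1.5X; n_I = 2.15 (inert).
Summing: n_T = 3.15 + 0.5X.
At X = 0.41: n_A = 0.59, n_C = 0.615, n_T = 3.35.
p_i = (n_i/n_T)·P. K_p = p_C^3 / (p_A^2) = 23.5 kPa.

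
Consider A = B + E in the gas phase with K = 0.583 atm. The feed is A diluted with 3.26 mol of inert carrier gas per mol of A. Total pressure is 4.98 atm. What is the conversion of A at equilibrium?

Basis: 1 mol A initially; let X = conversion of A. Extent ξ = X.
Moles: n_A = 1 − X; n_B = X; n_E = X; n_I = 3.26 (inert).
Summing: n_T = 4.26 + X.
With p_i = (n_i/n_T)P, K = p_B p_E / (p_A).
Setting this equal to 0.583 atm and taking the physical root (0 < X < 1) gives X = 0.519.

X = 0.519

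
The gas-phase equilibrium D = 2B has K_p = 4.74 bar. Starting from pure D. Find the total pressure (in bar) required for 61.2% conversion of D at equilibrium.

P = 1.98 bar

Let X = conversion of D (basis 1 mol D); extent of reaction ξ = X.
Mole table: n_D = 1 − X; n_B = 2X.
n_T = Σnᵢ = 1 + X.
K_p = p_B^2 / (p_D) with p_i = (n_i/n_T)·P.
At X = 0.612: the mole-fraction product g(X) = Π y_i^ν_i = 2.395. Since K_p = g(X)·P^{1}, P = (K_p/g)^(1/1) = (4.74/2.395)^(1/1) = 1.98 bar.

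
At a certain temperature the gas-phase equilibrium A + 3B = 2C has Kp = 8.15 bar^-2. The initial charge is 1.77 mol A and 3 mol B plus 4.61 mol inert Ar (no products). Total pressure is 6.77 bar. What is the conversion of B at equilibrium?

X = 0.759

Let X = conversion of B (basis 3 mol B); extent of reaction ξ = X.
Species balance: n_A = 1.77 − X; n_B = 3 − 3X; n_C = 2X; n_I = 4.61 (inert).
Summing: n_T = 9.38 − 2X.
y_i = n_i/n_T, p_i = y_i·P. Kp = p_C^2 / (p_A p_B^3).
Equating to 8.15 bar^-2 and solving on 0 < X < 1: X = 0.759.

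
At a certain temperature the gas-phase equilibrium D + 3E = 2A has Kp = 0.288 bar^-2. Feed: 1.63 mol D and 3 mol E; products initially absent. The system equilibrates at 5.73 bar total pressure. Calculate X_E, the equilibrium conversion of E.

X = 0.599

Let X = conversion of E (basis 3 mol E); extent of reaction ξ = X.
Species balance: n_D = 1.63 − X; n_E = 3 − 3X; n_A = 2X.
n_T = Σnᵢ = 4.63 − 2X.
Mole fractions y_i = n_i/n_T; Kp = p_A^2 / (p_D p_E^3) with p_i = y_i·P.
Equating to 0.288 bar^-2 and solving on 0 < X < 1: X = 0.599.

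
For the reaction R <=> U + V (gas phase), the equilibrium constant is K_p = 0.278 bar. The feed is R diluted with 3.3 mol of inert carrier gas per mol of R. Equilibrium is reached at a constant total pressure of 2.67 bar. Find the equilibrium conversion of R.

X = 0.500

Take 1 mol R as basis and let X be its fractional conversion, so ξ = X.
Mole table: n_R = 1 − X; n_U = X; n_V = X; n_I = 3.3 (inert).
Summing: n_T = 4.3 + X.
Mole fractions y_i = n_i/n_T; K_p = p_U p_V / (p_R) with p_i = y_i·P.
Setting this equal to 0.278 bar and taking the physical root (0 < X < 1) gives X = 0.500.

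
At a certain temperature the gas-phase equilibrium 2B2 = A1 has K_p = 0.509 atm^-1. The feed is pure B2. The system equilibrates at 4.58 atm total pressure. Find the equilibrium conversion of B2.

Basis: 1 mol B2 initially; let X = conversion of B2. Extent ξ = 0.5X.
At extent ξ: n_B2 = 1 − X; n_A1 = 0.5X.
n_T = Σnᵢ = 1 − 0.5X.
y_i = n_i/n_T, p_i = y_i·P. K_p = p_A1 / (p_B2^2).
Substituting and setting equal to 0.509 atm^-1 gives a polynomial in X; the root in (0,1) is X = 0.689.

X = 0.689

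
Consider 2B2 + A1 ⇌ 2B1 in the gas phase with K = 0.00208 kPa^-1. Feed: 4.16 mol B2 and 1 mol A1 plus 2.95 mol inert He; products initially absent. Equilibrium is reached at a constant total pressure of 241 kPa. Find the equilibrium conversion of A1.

Let X = conversion of A1 (basis 1 mol A1); extent of reaction ξ = X.
At extent ξ: n_B2 = 4.16 − 2X; n_A1 = 1 − X; n_B1 = 2X; n_I = 2.95 (inert).
Summing: n_T = 8.11 − X.
Mole fractions y_i = n_i/n_T; K = p_B1^2 / (p_B2^2 p_A1) with p_i = y_i·P.
Setting this equal to 0.00208 kPa^-1 and taking the physical root (0 < X < 1) gives X = 0.353.

X = 0.353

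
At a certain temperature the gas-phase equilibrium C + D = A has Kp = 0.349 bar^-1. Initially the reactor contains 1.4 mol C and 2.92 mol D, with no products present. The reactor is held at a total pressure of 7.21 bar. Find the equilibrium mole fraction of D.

y_D = 0.598

Take 1.4 mol C as basis and let X be its fractional conversion, so ξ = 1.4X.
Mole table: n_C = 1.4 − 1.4X; n_D = 2.92 − 1.4X; n_A = 1.4X.
Total moles n_T = 4.32 − 1.4X.
y_i = n_i/n_T, p_i = y_i·P. Kp = p_A / (p_C p_D).
Setting this equal to 0.349 bar^-1 and taking the physical root (0 < X < 1) gives X = 0.601.
Then n_D = 2.08, n_T = 3.48, so y_D = 0.598.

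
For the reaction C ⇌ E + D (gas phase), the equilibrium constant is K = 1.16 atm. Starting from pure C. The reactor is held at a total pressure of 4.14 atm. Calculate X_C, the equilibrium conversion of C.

Take 1 mol C as basis and let X be its fractional conversion, so ξ = X.
At extent ξ: n_C = 1 − X; n_E = X; n_D = X.
Total moles n_T = 1 + X.
Mole fractions y_i = n_i/n_T; K = p_E p_D / (p_C) with p_i = y_i·P.
Substituting and setting equal to 1.16 atm gives a polynomial in X; the root in (0,1) is X = 0.468.

X = 0.468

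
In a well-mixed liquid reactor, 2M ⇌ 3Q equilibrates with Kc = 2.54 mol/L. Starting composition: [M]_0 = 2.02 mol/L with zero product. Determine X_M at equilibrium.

Let X = conversion of M; extent ξ = 2.02X/2 mol/L.
Concentrations: [M] = 2.02 − 2.02X; [Q] = 3.03X.
Kc = [Q]^3 / ([M]^2).
Equating to 2.54 mol/L: the physical root is X = 0.471.

X = 0.471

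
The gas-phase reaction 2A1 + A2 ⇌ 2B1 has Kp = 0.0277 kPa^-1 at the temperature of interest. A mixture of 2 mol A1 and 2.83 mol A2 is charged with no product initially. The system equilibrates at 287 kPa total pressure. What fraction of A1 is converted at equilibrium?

X = 0.670

Let X = conversion of A1 (basis 2 mol A1); extent of reaction ξ = X.
Mole table: n_A1 = 2 − 2X; n_A2 = 2.83 − X; n_B1 = 2X.
n_T = Σnᵢ = 4.83 − X.
y_i = n_i/n_T, p_i = y_i·P. Kp = p_B1^2 / (p_A1^2 p_A2).
Equating to 0.0277 kPa^-1 and solving on 0 < X < 1: X = 0.670.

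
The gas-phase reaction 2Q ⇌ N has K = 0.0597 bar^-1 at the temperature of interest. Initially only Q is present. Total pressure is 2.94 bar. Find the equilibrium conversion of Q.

Take 1 mol Q as basis and let X be its fractional conversion, so ξ = 0.5X.
Species balance: n_Q = 1 − X; n_N = 0.5X.
Summing: n_T = 1 − 0.5X.
Mole fractions y_i = n_i/n_T; K = p_N / (p_Q^2) with p_i = y_i·P.
Substituting and setting equal to 0.0597 bar^-1 gives a polynomial in X; the root in (0,1) is X = 0.234.

X = 0.234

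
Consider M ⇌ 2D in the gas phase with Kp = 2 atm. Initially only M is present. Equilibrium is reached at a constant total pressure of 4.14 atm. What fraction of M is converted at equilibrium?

X = 0.328

Let X = conversion of M (basis 1 mol M); extent of reaction ξ = X.
At extent ξ: n_M = 1 − X; n_D = 2X.
Total moles n_T = 1 + X.
With p_i = (n_i/n_T)P, Kp = p_D^2 / (p_M).
This yields a degree-2 equation in X; solving on (0,1), X = 0.328.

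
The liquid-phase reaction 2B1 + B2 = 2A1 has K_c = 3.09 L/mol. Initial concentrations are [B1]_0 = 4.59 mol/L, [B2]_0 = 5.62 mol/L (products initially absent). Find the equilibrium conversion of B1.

Let X = conversion of B1; extent ξ = 4.59X/2 mol/L.
Concentrations: [B1] = 4.59 − 4.59X; [B2] = 5.62 − 2.29X; [A1] = 4.59X.
K_c = [A1]^2 / ([B1]^2 [B2]).
Solving K_c = 3.09 for X ∈ (0,1): X = 0.775.

X = 0.775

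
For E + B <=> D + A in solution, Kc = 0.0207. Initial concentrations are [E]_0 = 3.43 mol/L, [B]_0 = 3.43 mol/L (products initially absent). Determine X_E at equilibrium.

Let X = conversion of E; extent ξ = 3.43·X mol/L.
Concentrations: [E] = 3.43 − 3.43X; [B] = 3.43 − 3.43X; [D] = 3.43X; [A] = 3.43X.
Kc = [D] [A] / ([E] [B]).
Setting equal to 0.0207 and solving for X on (0,1) gives X = 0.126.

X = 0.126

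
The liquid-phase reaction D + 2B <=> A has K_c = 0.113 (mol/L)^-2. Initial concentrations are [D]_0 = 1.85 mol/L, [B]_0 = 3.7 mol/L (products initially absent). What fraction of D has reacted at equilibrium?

Let X = conversion of D; extent ξ = 1.85·X mol/L.
Concentrations: [D] = 1.85 − 1.85X; [B] = 3.7 − 3.7X; [A] = 1.85X.
K_c = [A] / ([D] [B]^2).
This equals 0.113 at X = 0.376 (the root in 0 < X < 1).

X = 0.376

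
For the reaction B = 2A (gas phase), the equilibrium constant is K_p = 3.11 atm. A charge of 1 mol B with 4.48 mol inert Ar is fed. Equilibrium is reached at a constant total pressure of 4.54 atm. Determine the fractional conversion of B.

X = 0.626

Basis: 1 mol B initially; let X = conversion of B. Extent ξ = X.
Species balance: n_B = 1 − X; n_A = 2X; n_I = 4.48 (inert).
n_T = Σnᵢ = 5.48 + X.
With p_i = (n_i/n_T)P, K_p = p_A^2 / (p_B).
Substituting and setting equal to 3.11 atm gives a polynomial in X; the root in (0,1) is X = 0.626.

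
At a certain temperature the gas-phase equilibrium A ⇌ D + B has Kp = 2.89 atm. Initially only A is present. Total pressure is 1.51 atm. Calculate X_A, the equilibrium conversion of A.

X = 0.810

Let X = conversion of A (basis 1 mol A); extent of reaction ξ = X.
Mole table: n_A = 1 − X; n_D = X; n_B = X.
Summing: n_T = 1 + X.
Mole fractions y_i = n_i/n_T; Kp = p_D p_B / (p_A) with p_i = y_i·P.
This yields a degree-2 equation in X; solving on (0,1), X = 0.810.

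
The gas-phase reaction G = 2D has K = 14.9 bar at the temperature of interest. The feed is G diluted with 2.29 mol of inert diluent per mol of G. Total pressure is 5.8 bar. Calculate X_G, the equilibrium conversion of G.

X = 0.772

Basis: 1 mol G initially; let X = conversion of G. Extent ξ = X.
Species balance: n_G = 1 − X; n_D = 2X; n_I = 2.29 (inert).
Total moles n_T = 3.29 + X.
With p_i = (n_i/n_T)P, K = p_D^2 / (p_G).
Setting this equal to 14.9 bar and taking the physical root (0 < X < 1) gives X = 0.772.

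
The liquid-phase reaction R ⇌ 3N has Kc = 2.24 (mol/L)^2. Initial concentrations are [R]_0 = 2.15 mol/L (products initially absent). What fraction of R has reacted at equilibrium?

Let X = conversion of R; extent ξ = 2.15·X mol/L.
Concentrations: [R] = 2.15 − 2.15X; [N] = 6.45X.
Kc = [N]^3 / ([R]).
Setting equal to 2.24 and solving for X on (0,1) gives X = 0.239.

X = 0.239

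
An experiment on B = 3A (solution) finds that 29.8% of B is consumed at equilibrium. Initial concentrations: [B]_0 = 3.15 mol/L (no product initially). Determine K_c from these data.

Let X = conversion of B.
Concentrations: [B] = 3.15 − 3.15X; [A] = 9.45X.
At X = 0.298: [B] = 2.21, [A] = 2.82.
K_c = [A]^3 / ([B]) = 10.1 (mol/L)^2.

K_c = 10.1 (mol/L)^2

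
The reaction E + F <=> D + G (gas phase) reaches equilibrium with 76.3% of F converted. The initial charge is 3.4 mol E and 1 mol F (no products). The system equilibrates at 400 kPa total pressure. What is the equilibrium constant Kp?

Let X = conversion of F (basis 1 mol F); extent of reaction ξ = X.
At extent ξ: n_E = 3.4 − X; n_F = 1 − X; n_D = X; n_G = X.
n_T stays at 4.4 (no change in mole number).
At X = 0.763: n_E = 2.64, n_F = 0.237, n_D = 0.763, n_G = 0.763, n_T = 4.4.
p_i = (n_i/n_T)·P. Kp = p_D p_G / (p_E p_F) = 0.932.

Kp = 0.932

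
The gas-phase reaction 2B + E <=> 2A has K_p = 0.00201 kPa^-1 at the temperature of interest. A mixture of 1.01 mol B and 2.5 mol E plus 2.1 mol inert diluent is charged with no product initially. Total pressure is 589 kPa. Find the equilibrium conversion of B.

Basis: 1.01 mol B initially; let X = conversion of B. Extent ξ = 0.505X.
Species balance: n_B = 1.01 − 1.01X; n_E = 2.5 − 0.505X; n_A = 1.01X; n_I = 2.1 (inert).
Total moles n_T = 5.61 − 0.505X.
With p_i = (n_i/n_T)P, K_p = p_A^2 / (p_B^2 p_E).
Substituting and setting equal to 0.00201 kPa^-1 gives a polynomial in X; the root in (0,1) is X = 0.415.

X = 0.415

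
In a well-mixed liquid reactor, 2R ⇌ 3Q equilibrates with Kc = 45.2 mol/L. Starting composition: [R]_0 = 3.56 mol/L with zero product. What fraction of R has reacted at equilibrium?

Let X = conversion of R; extent ξ = 3.56X/2 mol/L.
Concentrations: [R] = 3.56 − 3.56X; [Q] = 5.34X.
Kc = [Q]^3 / ([R]^2).
Setting equal to 45.2 and solving for X on (0,1) gives X = 0.699.

X = 0.699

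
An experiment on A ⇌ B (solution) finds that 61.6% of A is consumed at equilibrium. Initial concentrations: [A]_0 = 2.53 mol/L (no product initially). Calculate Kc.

Kc = 1.6

Let X = conversion of A.
Concentrations: [A] = 2.53 − 2.53X; [B] = 2.53X.
At X = 0.616: [A] = 0.972, [B] = 1.56.
Kc = [B] / ([A]) = 1.6.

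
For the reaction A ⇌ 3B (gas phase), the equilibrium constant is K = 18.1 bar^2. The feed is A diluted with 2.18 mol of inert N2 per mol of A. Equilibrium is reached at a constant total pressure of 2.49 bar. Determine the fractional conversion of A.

Take 1 mol A as basis and let X be its fractional conversion, so ξ = X.
Species balance: n_A = 1 − X; n_B = 3X; n_I = 2.18 (inert).
Summing: n_T = 3.18 + 2X.
y_i = n_i/n_T, p_i = y_i·P. K = p_B^3 / (p_A).
This yields a degree-3 equation in X; solving on (0,1), X = 0.795.

X = 0.795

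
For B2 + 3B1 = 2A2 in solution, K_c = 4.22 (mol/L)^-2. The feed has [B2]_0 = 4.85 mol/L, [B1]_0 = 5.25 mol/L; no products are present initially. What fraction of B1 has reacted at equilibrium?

X = 0.839

Let X = conversion of B1; extent ξ = 5.25X/3 mol/L.
Concentrations: [B2] = 4.85 − 1.75X; [B1] = 5.25 − 5.25X; [A2] = 3.5X.
K_c = [A2]^2 / ([B2] [B1]^3).
Equating to 4.22 (mol/L)^-2: the physical root is X = 0.839.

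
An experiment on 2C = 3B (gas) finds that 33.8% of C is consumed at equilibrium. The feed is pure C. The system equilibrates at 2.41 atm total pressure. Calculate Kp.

Kp = 0.613 atm

Take 1 mol C as basis and let X be its fractional conversion, so ξ = 0.5X.
Moles: n_C = 1 − X; n_B = 1.5X.
n_T = Σnᵢ = 1 + 0.5X.
At X = 0.338: n_C = 0.662, n_B = 0.507, n_T = 1.17.
p_i = (n_i/n_T)·P. Kp = p_B^3 / (p_C^2) = 0.613 atm.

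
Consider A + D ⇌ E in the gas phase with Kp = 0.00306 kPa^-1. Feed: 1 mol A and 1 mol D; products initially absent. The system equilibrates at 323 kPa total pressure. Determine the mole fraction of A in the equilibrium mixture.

Take 1 mol A as basis and let X be its fractional conversion, so ξ = X.
Species balance: n_A = 1 − X; n_D = 1 − X; n_E = X.
Total moles n_T = 2 − X.
With p_i = (n_i/n_T)P, Kp = p_E / (p_A p_D).
Equating to 0.00306 kPa^-1 and solving on 0 < X < 1: X = 0.291.
Then n_A = 0.709, n_T = 1.71, so y_A = 0.415.

y_A = 0.415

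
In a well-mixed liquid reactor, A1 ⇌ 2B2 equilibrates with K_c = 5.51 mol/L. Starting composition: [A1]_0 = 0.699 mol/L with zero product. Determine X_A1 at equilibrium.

Let X = conversion of A1; extent ξ = 0.699·X mol/L.
Concentrations: [A1] = 0.699 − 0.699X; [B2] = 1.4X.
K_c = [B2]^2 / ([A1]).
Equating to 5.51 mol/L: the physical root is X = 0.730.

X = 0.730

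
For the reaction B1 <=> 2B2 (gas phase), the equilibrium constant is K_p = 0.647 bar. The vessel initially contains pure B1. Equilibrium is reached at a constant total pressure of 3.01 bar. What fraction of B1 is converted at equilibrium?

Take 1 mol B1 as basis and let X be its fractional conversion, so ξ = X.
Moles: n_B1 = 1 − X; n_B2 = 2X.
Summing: n_T = 1 + X.
Mole fractions y_i = n_i/n_T; K_p = p_B2^2 / (p_B1) with p_i = y_i·P.
This yields a degree-2 equation in X; solving on (0,1), X = 0.226.

X = 0.226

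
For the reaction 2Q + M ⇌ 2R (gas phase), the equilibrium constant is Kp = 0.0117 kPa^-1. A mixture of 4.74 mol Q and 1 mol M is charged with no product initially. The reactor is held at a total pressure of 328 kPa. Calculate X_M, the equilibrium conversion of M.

Basis: 1 mol M initially; let X = conversion of M. Extent ξ = X.
Species balance: n_Q = 4.74 − 2X; n_M = 1 − X; n_R = 2X.
Summing: n_T = 5.74 − X.
With p_i = (n_i/n_T)P, Kp = p_R^2 / (p_Q^2 p_M).
Equating to 0.0117 kPa^-1 and solving on 0 < X < 1: X = 0.736.

X = 0.736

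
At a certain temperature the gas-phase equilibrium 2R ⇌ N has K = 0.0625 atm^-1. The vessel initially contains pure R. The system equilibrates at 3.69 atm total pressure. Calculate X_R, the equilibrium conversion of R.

X = 0.279

Basis: 1 mol R initially; let X = conversion of R. Extent ξ = 0.5X.
Species balance: n_R = 1 − X; n_N = 0.5X.
Summing: n_T = 1 − 0.5X.
With p_i = (n_i/n_T)P, K = p_N / (p_R^2).
This yields a degree-2 equation in X; solving on (0,1), X = 0.279.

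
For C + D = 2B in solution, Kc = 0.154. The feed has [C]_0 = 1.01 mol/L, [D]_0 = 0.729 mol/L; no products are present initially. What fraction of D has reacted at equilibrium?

Let X = conversion of D; extent ξ = 0.729·X mol/L.
Concentrations: [C] = 1.01 − 0.729X; [D] = 0.729 − 0.729X; [B] = 1.46X.
Kc = [B]^2 / ([C] [D]).
This equals 0.154 at X = 0.193 (the root in 0 < X < 1).

X = 0.193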